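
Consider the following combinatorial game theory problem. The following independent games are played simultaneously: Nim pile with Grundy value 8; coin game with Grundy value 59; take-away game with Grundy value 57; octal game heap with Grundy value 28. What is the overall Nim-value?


By the Sprague-Grundy theorem, the Grundy value of a sum of games is the XOR of individual Grundy values.
Nim pile: Grundy value = 8. Running XOR: 0 XOR 8 = 8
coin game: Grundy value = 59. Running XOR: 8 XOR 59 = 51
take-away game: Grundy value = 57. Running XOR: 51 XOR 57 = 10
octal game heap: Grundy value = 28. Running XOR: 10 XOR 28 = 22
The combined Grundy value is 22.

22


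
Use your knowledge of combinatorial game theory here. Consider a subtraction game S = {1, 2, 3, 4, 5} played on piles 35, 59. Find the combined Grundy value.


Subtraction set: {1, 2, 3, 4, 5}
For this subtraction set, G(n) = n mod 6 (period = max + 1 = 6).
Pile 1 (size 35): G(35) = 35 mod 6 = 5
Pile 2 (size 59): G(59) = 59 mod 6 = 5
Total Grundy value = XOR of all: 5 XOR 5 = 0

0


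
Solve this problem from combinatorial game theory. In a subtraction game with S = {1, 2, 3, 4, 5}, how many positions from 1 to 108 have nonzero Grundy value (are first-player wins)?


Subtraction set S = {1, 2, 3, 4, 5}, so G(n) = n mod 6.
G(n) = 0 when n is a multiple of 6.
Multiples of 6 in [1, 108]: 18
N-positions (nonzero Grundy) = 108 - 18 = 90

90


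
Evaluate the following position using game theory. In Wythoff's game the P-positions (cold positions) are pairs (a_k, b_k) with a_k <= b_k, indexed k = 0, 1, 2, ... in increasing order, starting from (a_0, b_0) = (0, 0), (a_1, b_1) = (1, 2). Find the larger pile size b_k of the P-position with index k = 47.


By Wythoff's theorem, a_k = floor(k * phi) and b_k = floor(k * phi^2) = a_k + k, where phi = (1 + sqrt(5))/2 is the golden ratio.
phi = (1 + sqrt(5))/2 = 1.618034
phi^2 = phi + 1 = 2.618034
k = 47
k * phi^2 = 47 * 2.618034 = 123.047597
b_47 = floor(k * phi^2) = 123 (check: a_47 + k = 76 + 47 = 123)

123


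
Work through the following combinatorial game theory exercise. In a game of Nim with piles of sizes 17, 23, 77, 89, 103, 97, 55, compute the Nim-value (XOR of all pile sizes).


We need the XOR (exclusive or) of all pile sizes.
After XOR-ing pile 1 (size 17): 0 XOR 17 = 17
After XOR-ing pile 2 (size 23): 17 XOR 23 = 6
After XOR-ing pile 3 (size 77): 6 XOR 77 = 75
After XOR-ing pile 4 (size 89): 75 XOR 89 = 18
After XOR-ing pile 5 (size 103): 18 XOR 103 = 117
After XOR-ing pile 6 (size 97): 117 XOR 97 = 20
After XOR-ing pile 7 (size 55): 20 XOR 55 = 35
The Nim-value of this position is 35.

35


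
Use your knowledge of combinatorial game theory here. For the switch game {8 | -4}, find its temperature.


The game is {8 | -4}, a switch {a | b} with numbers a > b.
Cooling {a | b} by t gives {a - t | b + t}, which stops being hot when a - t = b + t, i.e. at t = (a - b)/2. So the temperature of a switch is (a - b)/2.
Temperature = (Left option - Right option) / 2
= (8 - (-4)) / 2
= 12 / 2
= 6

6


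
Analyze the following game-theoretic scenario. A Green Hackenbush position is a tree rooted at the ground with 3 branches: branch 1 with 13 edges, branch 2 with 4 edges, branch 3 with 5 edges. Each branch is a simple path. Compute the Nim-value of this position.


The tree has 3 branches from the ground vertex.
In Green Hackenbush, the Nim-value of a simple path of length k is k.
Branch 1: length 13, Nim-value = 13
Branch 2: length 4, Nim-value = 4
Branch 3: length 5, Nim-value = 5
Total Nim-value = XOR of all branch values:
0 XOR 13 = 13
13 XOR 4 = 9
9 XOR 5 = 12
Nim-value of the tree = 12

12


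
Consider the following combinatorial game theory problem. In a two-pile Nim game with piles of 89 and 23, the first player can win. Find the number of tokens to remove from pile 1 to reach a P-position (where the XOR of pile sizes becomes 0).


Piles: 89 and 23
Current XOR: 89 XOR 23 = 78 (non-zero, so this is an N-position).
To make the XOR zero, we need to find a move that balances the piles.
For pile 1 (size 89): target = 89 XOR 78 = 23
We reduce pile 1 from 89 to 23.
Tokens removed: 89 - 23 = 66
Verification: 23 XOR 23 = 0

66


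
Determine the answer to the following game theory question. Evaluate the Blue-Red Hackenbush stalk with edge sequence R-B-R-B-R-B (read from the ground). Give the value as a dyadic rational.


Edges (from ground): R-B-R-B-R-B
By Berlekamp's sign-expansion rule, a Blue-Red Hackenbush stalk has the value of the surreal number whose sign sequence is the edge sequence with B -> + and R -> -.
Sign sequence: -+-+-+
Trace the sign expansion in the surreal number tree, starting from 0:
Edge 1: R (sign -) -> bounds (-inf, 0), value = -1
Edge 2: B (sign +) -> bounds (-1, 0), value = -1/2
Edge 3: R (sign -) -> bounds (-1, -1/2), value = -3/4
Edge 4: B (sign +) -> bounds (-3/4, -1/2), value = -5/8
Edge 5: R (sign -) -> bounds (-3/4, -5/8), value = -11/16
Edge 6: B (sign +) -> bounds (-11/16, -5/8), value = -21/32
Game value = -21/32

-21/32


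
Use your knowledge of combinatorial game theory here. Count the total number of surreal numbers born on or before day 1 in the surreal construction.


Day 0: {|} = 0 is born. Count = 1.
Day n: the number of surreal numbers born by day n is 2^(n+1) - 1.
By day 0: 2^1 - 1 = 1
By day 1: 2^2 - 1 = 3
By day 1: 3 surreal numbers.

3


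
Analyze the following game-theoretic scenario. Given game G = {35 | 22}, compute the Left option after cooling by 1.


Original game: {35 | 22} (a switch {a | b} with a > b).
Cooling by t (for t below the temperature (a - b)/2 = 13/2) taxes each move by t: {a | b} cooled by t is {a - t | b + t}.
Cooling amount: t = 1
Cooled Left option: 35 - 1 = 34
Cooled Right option: 22 + 1 = 23
Cooled game: {34 | 23}
Left option = 34

34


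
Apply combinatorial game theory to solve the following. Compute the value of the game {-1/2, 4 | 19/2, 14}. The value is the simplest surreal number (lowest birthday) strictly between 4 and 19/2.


Left options: {-1/2, 4}, max = 4
Right options: {19/2, 14}, min = 19/2
All options are numbers and max(Left) < min(Right), so by the simplicity theorem the value is the simplest (earliest-born) number strictly between 4 and 19/2.
Integers 5 through 9 all lie strictly between 4 and 19/2.
Among integers, the simplest (lowest birthday = smallest |n|; 0 is born on day 0, +-n on day n) is 5.
No non-integer in the interval can be simpler: if x is a non-integer in the interval, then floor(x) or ceil(x) also lies in the interval (the interval contains an integer), and both are proper prefixes of x's sign expansion, i.e. born earlier. So the game value is 5.
Game value = 5

5


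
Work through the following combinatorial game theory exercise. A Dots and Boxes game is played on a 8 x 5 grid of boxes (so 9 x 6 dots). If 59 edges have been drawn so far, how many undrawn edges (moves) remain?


Grid: 8 x 5 boxes, i.e. 9 rows and 6 columns of dots.
Horizontal edges: (rows + 1) * cols = 9 * 5 = 45
Vertical edges: rows * (cols + 1) = 8 * 6 = 48
Total edges: 45 + 48 = 93
Edges drawn: 59
Remaining: 93 - 59 = 34

34


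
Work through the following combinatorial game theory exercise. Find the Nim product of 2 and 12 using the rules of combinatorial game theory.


Nim multiplication is bilinear over XOR: (u XOR v) * w = (u*w) XOR (v*w).
So we split each operand into its bit components and XOR the pairwise Nim products.
2 = 2 (as XOR of powers of 2).
12 = 4 + 8 (as XOR of powers of 2).
Using the standard Nim-product table on single bits:
  2*2 = 3,   2*4 = 8,   2*8 = 12,
  4*4 = 6,   4*8 = 11,  8*8 = 13,
and  1*x = x (identity), k*l = l*k (commutative).
Pairwise Nim products:
  2 * 4 = 8
  2 * 8 = 12
XOR them: 8 XOR 12 = 4.
Result: 2 * 12 = 4 (in Nim).

4


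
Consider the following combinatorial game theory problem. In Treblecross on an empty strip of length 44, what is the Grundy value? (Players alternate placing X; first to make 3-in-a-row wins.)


Treblecross: place X on empty cells; 3-in-a-row wins.
Playing within two cells of an existing X lets the opponent win at once, so sensible play treats the cells i-2..i+2 around each X as dead. The player left with no safe cell loses, so this is a normal-play take-away game on strips of safe cells.
Placing X at cell i (0-indexed) of a strip of k safe cells leaves independent strips of sizes max(0, i-2) and max(0, k-i-3). Hence G(k) = mex{ G(max(0,i-2)) XOR G(max(0,k-i-3)) : 0 <= i < k }, with G(0) = 0.
G(1): splits (0,0):0^0=0 -> mex({0}) = 1
G(2): splits (0,0):0^0=0 -> mex({0}) = 1
G(3): splits (0,0):0^0=0 -> mex({0}) = 1
G(4): splits (0,1):0^1=1 (0,0):0^0=0 -> mex({0, 1}) = 2
G(5): splits (0,2):0^1=1 (0,1):0^1=1 (0,0):0^0=0 -> mex({0, 1}) = 2
G(6) = mex({1}) = 0
G(7) = mex({0, 1, 2}) = 3
G(8) = mex({0, 1, 2}) = 3
G(9) = mex({0, 2}) = 1
G(10) = mex({0, 2, 3}) = 1
G(11) = mex({0, 3}) = 1
G(12) = mex({1, 3}) = 0
G(13) = mex({0, 1, 2, 3}) = 4
G(14) = mex({0, 1, 2}) = 3
G(15) = mex({0, 1, 2}) = 3
G(16) = mex({0, 1, 2, 4}) = 3
G(17) = mex({0, 1, 3, 4}) = 2
G(18) = mex({0, 1, 3, 4}) = 2
G(19) = mex({0, 1, 3, 5}) = 2
G(20) = mex({0, 1, 2, 3, 5}) = 4
G(21) = mex({0, 1, 2, 3, 5}) = 4
G(22) = mex({1, 2, 6}) = 0
G(23) = mex({0, 1, 2, 3, 4, 6}) = 5
G(24) = mex({0, 1, 2, 3, 4}) = 5
G(25) = mex({0, 1, 3, 4, 7}) = 2
G(26) = mex({0, 1, 3, 4, 5, 7}) = 2
G(27) = mex({0, 1, 3, 5}) = 2
G(28) = mex({0, 1, 2, 5}) = 3
G(29) = mex({0, 1, 2, 4, 5, 6}) = 3
G(30) = mex({1, 2, 4, 6}) = 0
G(31) = mex({0, 1, 2, 3, 4, 6}) = 5
G(32) = mex({1, 2, 3, 4, 7}) = 0
G(33) = mex({0, 3, 7}) = 1
G(34) = mex({0, 2, 3, 5, 7}) = 1
G(35) = mex({0, 2, 3, 5, 6}) = 1
G(36) = mex({0, 1, 2, 5, 6}) = 3
G(37) = mex({0, 1, 2, 4, 5, 6}) = 3
G(38) = mex({0, 1, 2, 4}) = 3
G(39) = mex({0, 1, 2, 3, 4, 7}) = 5
G(40) = mex({0, 1, 2, 3, 4, 5, 7}) = 6
G(41) = mex({0, 1, 2, 3, 5, 7}) = 4
G(42) = mex({0, 1, 2, 3, 5, 6, 7}) = 4
G(43) = mex({0, 2, 3, 5, 6}) = 1
G(44) = mex({1, 2, 3, 4, 5, 6}) = 0
Therefore G(44) = 0.

0


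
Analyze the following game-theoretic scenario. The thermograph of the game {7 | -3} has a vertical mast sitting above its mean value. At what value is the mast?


Game = {7 | -3}, a switch {a | b} with numbers a > b.
Its thermograph has left wall a - t and right wall b + t, which meet at t = (a - b)/2, where both equal (a + b)/2. So the mast (mean value) is at (a + b)/2.
Mean = (7 + (-3))/2 = 4/2 = 2

2


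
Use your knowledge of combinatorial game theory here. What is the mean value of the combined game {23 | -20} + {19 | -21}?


G1 = {23 | -20}, G2 = {19 | -21}
Each is a switch {a | b} with numbers a > b; its mean value is (a + b)/2, and mean value is additive over game sums: m(G1 + G2) = m(G1) + m(G2).
Mean of G1 = (23 + (-20))/2 = 3/2 = 3/2
Mean of G2 = (19 + (-21))/2 = -2/2 = -1
Mean of G1 + G2 = 3/2 + -1 = 1/2

1/2


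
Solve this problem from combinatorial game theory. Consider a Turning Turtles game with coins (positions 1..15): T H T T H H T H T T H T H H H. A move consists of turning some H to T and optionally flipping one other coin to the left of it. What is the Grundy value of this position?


Coins: T H T T H H T H T T H T H H H
Key fact: a single head at position k behaves exactly like a Nim heap of size k (turning it to T and optionally flipping a coin at j < k corresponds to moving the heap from k to j, or to 0), and heads combine as a disjunctive sum (two heads at the same place would cancel, matching j XOR j = 0). So the Nim-value is the XOR of the 1-indexed positions of the heads.
Face-up positions (1-indexed): [2, 5, 6, 8, 11, 13, 14, 15]
XOR 0 with 2: 0 XOR 2 = 2
XOR 2 with 5: 2 XOR 5 = 7
XOR 7 with 6: 7 XOR 6 = 1
XOR 1 with 8: 1 XOR 8 = 9
XOR 9 with 11: 9 XOR 11 = 2
XOR 2 with 13: 2 XOR 13 = 15
XOR 15 with 14: 15 XOR 14 = 1
XOR 1 with 15: 1 XOR 15 = 14
Nim-value = 14

14


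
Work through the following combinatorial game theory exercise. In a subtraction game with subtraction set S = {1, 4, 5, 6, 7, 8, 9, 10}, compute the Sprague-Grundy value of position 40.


The subtraction set is S = {1, 4, 5, 6, 7, 8, 9, 10}.
G(k) = mex{ G(k - s) : s in S, s <= k }. We compute iteratively: G(0) = 0.
G(1) = mex({0}) = 1
G(2) = mex({1}) = 0
G(3) = mex({0}) = 1
G(4) = mex({0, 1}) = 2
G(5) = mex({0, 1, 2}) = 3
G(6) = mex({0, 1, 3}) = 2
G(7) = mex({0, 1, 2}) = 3
G(8) = mex({0, 1, 2, 3}) = 4
G(9) = mex({0, 1, 2, 3, 4}) = 5
G(10) = mex({0, 1, 2, 3, 5}) = 4
G(11) = mex({0, 1, 2, 3, 4}) = 5
G(12) = mex({0, 1, 2, 3, 4, 5}) = 6
G(13) = mex({1, 2, 3, 4, 5, 6}) = 0
G(14) = mex({0, 2, 3, 4, 5}) = 1
G(15) = mex({1, 2, 3, 4, 5}) = 0
G(16) = mex({0, 2, 3, 4, 5, 6}) = 1
G(17) = mex({0, 1, 3, 4, 5, 6}) = 2
G(18) = mex({0, 1, 2, 4, 5, 6}) = 3
G(19) = mex({0, 1, 3, 4, 5, 6}) = 2
G(20) = mex({0, 1, 2, 4, 5, 6}) = 3
G(21) = mex({0, 1, 2, 3, 5, 6}) = 4
G(22) = mex({0, 1, 2, 3, 4, 6}) = 5
Observe that G(13)..G(22) = 0, 1, 0, 1, 2, 3, 2, 3, 4, 5 repeats G(0)..G(9) = 0, 1, 0, 1, 2, 3, 2, 3, 4, 5.
For k >= max(S) = 10, G(k) is determined by the previous 10 values G(k-10)..G(k-1); a window of 10 consecutive values has recurred shifted by 13, so by induction G(k + 13) = G(k) for all k >= 0: the sequence is periodic from the start with period 13.
One period: G(0..12) = 0, 1, 0, 1, 2, 3, 2, 3, 4, 5, 4, 5, 6.
40 mod 13 = 1, so G(40) = G(1) = 1.

1


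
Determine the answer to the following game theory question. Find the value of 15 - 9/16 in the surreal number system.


x = 15, y = 9/16
Converting to common denominator: 16
x = 240/16, y = 9/16
x - y = 15 - 9/16 = 231/16

231/16


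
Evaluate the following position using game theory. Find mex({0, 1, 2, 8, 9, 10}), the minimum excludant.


Set = {0, 1, 2, 8, 9, 10}
0 is in the set.
1 is in the set.
2 is in the set.
3 is NOT in the set. This is the mex.
mex = 3

3


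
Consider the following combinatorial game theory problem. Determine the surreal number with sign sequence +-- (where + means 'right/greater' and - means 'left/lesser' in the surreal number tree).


Sign expansion: +--
Rule: track bounds (lo, hi), initially (-inf, +inf). On '+', the current value becomes lo and we move to the simplest number in (value, hi): value + 1 if hi = +inf, otherwise the midpoint (value + hi)/2. On '-', the current value becomes hi and we move to value - 1 if lo = -inf, otherwise the midpoint (lo + value)/2.
Start at 0.
Step 1: sign = +, move right. Bounds: (0, +inf). Value = 1
Step 2: sign = -, move left. Bounds: (0, 1). Value = 1/2
Step 3: sign = -, move left. Bounds: (0, 1/2). Value = 1/4
The surreal number with sign expansion +-- is 1/4.

1/4


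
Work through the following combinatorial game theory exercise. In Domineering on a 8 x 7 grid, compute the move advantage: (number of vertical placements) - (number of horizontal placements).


Board is 8 x 7 (rows x cols).
Left (vertical) placements: (rows-1) * cols = 7 * 7 = 49
Right (horizontal) placements: rows * (cols-1) = 8 * 6 = 48
Advantage = Left - Right = 49 - 48 = 1

1


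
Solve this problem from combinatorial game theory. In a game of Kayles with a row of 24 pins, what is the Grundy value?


Kayles: a move removes 1 or 2 adjacent pins from a contiguous row.
Removing pins from a row of k leaves two independent rows (a, b) with a + b = k - 1 (one pin) or a + b = k - 2 (two pins); an end removal gives a = 0.
By Sprague-Grundy, G(k) = mex{ G(a) XOR G(b) } over all these splits. G(0) = 0.
G(1): splits (0,0):0^0=0 -> mex({0}) = 1
G(2): splits (0,1):0^1=1 (0,0):0^0=0 -> mex({0, 1}) = 2
G(3): splits (0,2):0^2=2 (1,1):1^1=0 (0,1):0^1=1 -> mex({0, 1, 2}) = 3
G(4): splits (0,3):0^3=3 (1,2):1^2=3 (0,2):0^2=2 (1,1):1^1=0 -> mex({0, 2, 3}) = 1
G(5): splits (0,4):0^1=1 (1,3):1^3=2 (2,2):2^2=0 (0,3):0^3=3 (1,2):1^2=3 -> mex({0, 1, 2, 3}) = 4
G(6) = mex({0, 1, 2, 4}) = 3
G(7) = mex({0, 1, 3, 4, 5}) = 2
G(8) = mex({0, 2, 3, 5, 6}) = 1
G(9) = mex({0, 1, 2, 3, 6, 7}) = 4
G(10) = mex({0, 1, 3, 4, 5, 7}) = 2
G(11) = mex({0, 1, 2, 3, 4, 5}) = 6
G(12) = mex({0, 1, 2, 3, 5, 6, 7}) = 4
G(13) = mex({0, 2, 3, 4, 6, 7}) = 1
G(14) = mex({0, 1, 4, 5, 6, 7}) = 2
G(15) = mex({0, 1, 2, 3, 4, 5, 6}) = 7
G(16) = mex({0, 2, 3, 5, 6, 7}) = 1
G(17) = mex({0, 1, 2, 3, 5, 6, 7}) = 4
G(18) = mex({0, 1, 2, 4, 5, 6}) = 3
G(19) = mex({0, 1, 3, 4, 5, 7}) = 2
G(20) = mex({0, 2, 3, 4, 5, 6, 7}) = 1
G(21) = mex({0, 1, 2, 3, 5, 6, 7}) = 4
G(22) = mex({0, 1, 2, 3, 4, 5, 7}) = 6
G(23) = mex({0, 1, 2, 3, 4, 5, 6}) = 7
G(24) = mex({0, 1, 2, 3, 5, 6, 7}) = 4
Therefore G(24) = 4.

4


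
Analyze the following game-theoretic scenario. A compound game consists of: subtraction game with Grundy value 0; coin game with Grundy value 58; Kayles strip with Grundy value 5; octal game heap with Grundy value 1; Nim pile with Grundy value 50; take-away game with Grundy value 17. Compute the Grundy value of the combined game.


By the Sprague-Grundy theorem, the Grundy value of a sum of games is the XOR of individual Grundy values.
subtraction game: Grundy value = 0. Running XOR: 0 XOR 0 = 0
coin game: Grundy value = 58. Running XOR: 0 XOR 58 = 58
Kayles strip: Grundy value = 5. Running XOR: 58 XOR 5 = 63
octal game heap: Grundy value = 1. Running XOR: 63 XOR 1 = 62
Nim pile: Grundy value = 50. Running XOR: 62 XOR 50 = 12
take-away game: Grundy value = 17. Running XOR: 12 XOR 17 = 29
The combined Grundy value is 29.

29


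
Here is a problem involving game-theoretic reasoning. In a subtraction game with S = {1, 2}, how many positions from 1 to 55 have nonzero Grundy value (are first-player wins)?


Subtraction set S = {1, 2}, so G(n) = n mod 3.
G(n) = 0 when n is a multiple of 3.
Multiples of 3 in [1, 55]: 18
N-positions (nonzero Grundy) = 55 - 18 = 37

37


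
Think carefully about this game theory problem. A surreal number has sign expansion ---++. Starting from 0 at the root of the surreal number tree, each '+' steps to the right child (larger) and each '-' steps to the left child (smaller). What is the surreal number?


Sign expansion: ---++
Rule: track bounds (lo, hi), initially (-inf, +inf). On '+', the current value becomes lo and we move to the simplest number in (value, hi): value + 1 if hi = +inf, otherwise the midpoint (value + hi)/2. On '-', the current value becomes hi and we move to value - 1 if lo = -inf, otherwise the midpoint (lo + value)/2.
Start at 0.
Step 1: sign = -, move left. Bounds: (-inf, 0). Value = -1
Step 2: sign = -, move left. Bounds: (-inf, -1). Value = -2
Step 3: sign = -, move left. Bounds: (-inf, -2). Value = -3
Step 4: sign = +, move right. Bounds: (-3, -2). Value = -5/2
Step 5: sign = +, move right. Bounds: (-5/2, -2). Value = -9/4
The surreal number with sign expansion ---++ is -9/4.

-9/4


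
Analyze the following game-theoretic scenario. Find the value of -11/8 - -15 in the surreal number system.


x = -11/8, y = -15
Converting to common denominator: 8
x = -11/8, y = -120/8
x - y = -11/8 - -15 = 109/8

109/8


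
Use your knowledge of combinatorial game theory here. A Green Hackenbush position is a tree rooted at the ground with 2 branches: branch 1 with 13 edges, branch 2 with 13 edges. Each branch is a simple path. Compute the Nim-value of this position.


The tree has 2 branches from the ground vertex.
In Green Hackenbush, the Nim-value of a simple path of length k is k.
Branch 1: length 13, Nim-value = 13
Branch 2: length 13, Nim-value = 13
Total Nim-value = XOR of all branch values:
0 XOR 13 = 13
13 XOR 13 = 0
Nim-value of the tree = 0

0


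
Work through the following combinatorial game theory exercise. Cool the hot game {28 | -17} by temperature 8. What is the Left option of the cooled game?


Original game: {28 | -17} (a switch {a | b} with a > b).
Cooling by t (for t below the temperature (a - b)/2 = 45/2) taxes each move by t: {a | b} cooled by t is {a - t | b + t}.
Cooling amount: t = 8
Cooled Left option: 28 - 8 = 20
Cooled Right option: -17 + 8 = -9
Cooled game: {20 | -9}
Left option = 20

20


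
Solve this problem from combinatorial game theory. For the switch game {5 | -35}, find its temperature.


The game is {5 | -35}, a switch {a | b} with numbers a > b.
Cooling {a | b} by t gives {a - t | b + t}, which stops being hot when a - t = b + t, i.e. at t = (a - b)/2. So the temperature of a switch is (a - b)/2.
Temperature = (Left option - Right option) / 2
= (5 - (-35)) / 2
= 40 / 2
= 20

20


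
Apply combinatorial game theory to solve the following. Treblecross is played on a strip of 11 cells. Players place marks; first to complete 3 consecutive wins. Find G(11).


Treblecross: place X on empty cells; 3-in-a-row wins.
Playing within two cells of an existing X lets the opponent win at once, so sensible play treats the cells i-2..i+2 around each X as dead. The player left with no safe cell loses, so this is a normal-play take-away game on strips of safe cells.
Placing X at cell i (0-indexed) of a strip of k safe cells leaves independent strips of sizes max(0, i-2) and max(0, k-i-3). Hence G(k) = mex{ G(max(0,i-2)) XOR G(max(0,k-i-3)) : 0 <= i < k }, with G(0) = 0.
G(1): splits (0,0):0^0=0 -> mex({0}) = 1
G(2): splits (0,0):0^0=0 -> mex({0}) = 1
G(3): splits (0,0):0^0=0 -> mex({0}) = 1
G(4): splits (0,1):0^1=1 (0,0):0^0=0 -> mex({0, 1}) = 2
G(5): splits (0,2):0^1=1 (0,1):0^1=1 (0,0):0^0=0 -> mex({0, 1}) = 2
G(6) = mex({1}) = 0
G(7) = mex({0, 1, 2}) = 3
G(8) = mex({0, 1, 2}) = 3
G(9) = mex({0, 2}) = 1
G(10) = mex({0, 2, 3}) = 1
G(11) = mex({0, 3}) = 1
Therefore G(11) = 1.

1


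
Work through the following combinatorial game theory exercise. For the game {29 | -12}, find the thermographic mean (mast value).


Game = {29 | -12}, a switch {a | b} with numbers a > b.
Its thermograph has left wall a - t and right wall b + t, which meet at t = (a - b)/2, where both equal (a + b)/2. So the mast (mean value) is at (a + b)/2.
Mean = (29 + (-12))/2 = 17/2 = 17/2

17/2


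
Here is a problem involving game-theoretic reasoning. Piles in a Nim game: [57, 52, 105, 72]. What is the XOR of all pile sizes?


We need the XOR (exclusive or) of all pile sizes.
After XOR-ing pile 1 (size 57): 0 XOR 57 = 57
After XOR-ing pile 2 (size 52): 57 XOR 52 = 13
After XOR-ing pile 3 (size 105): 13 XOR 105 = 100
After XOR-ing pile 4 (size 72): 100 XOR 72 = 44
The Nim-value of this position is 44.

44


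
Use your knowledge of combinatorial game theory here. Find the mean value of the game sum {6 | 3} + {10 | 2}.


G1 = {6 | 3}, G2 = {10 | 2}
Each is a switch {a | b} with numbers a > b; its mean value is (a + b)/2, and mean value is additive over game sums: m(G1 + G2) = m(G1) + m(G2).
Mean of G1 = (6 + (3))/2 = 9/2 = 9/2
Mean of G2 = (10 + (2))/2 = 12/2 = 6
Mean of G1 + G2 = 9/2 + 6 = 21/2

21/2


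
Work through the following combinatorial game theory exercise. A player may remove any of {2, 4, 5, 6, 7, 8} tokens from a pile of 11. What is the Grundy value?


The subtraction set is S = {2, 4, 5, 6, 7, 8}.
G(k) = mex{ G(k - s) : s in S, s <= k }. We compute iteratively: G(0) = 0.
G(1) = mex({}) = 0
G(2) = mex({0}) = 1
G(3) = mex({0}) = 1
G(4) = mex({0, 1}) = 2
G(5) = mex({0, 1}) = 2
G(6) = mex({0, 1, 2}) = 3
G(7) = mex({0, 1, 2}) = 3
G(8) = mex({0, 1, 2, 3}) = 4
G(9) = mex({0, 1, 2, 3}) = 4
G(10) = mex({1, 2, 3, 4}) = 0
G(11) = mex({1, 2, 3, 4}) = 0
Therefore G(11) = 0.

0


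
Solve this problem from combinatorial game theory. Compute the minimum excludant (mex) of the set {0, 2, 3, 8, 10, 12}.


Set = {0, 2, 3, 8, 10, 12}
0 is in the set.
1 is NOT in the set. This is the mex.
mex = 1

1


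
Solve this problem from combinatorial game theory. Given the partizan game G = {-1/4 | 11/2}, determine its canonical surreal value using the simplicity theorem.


Left options: {-1/4}, max = -1/4
Right options: {11/2}, min = 11/2
All options are numbers and max(Left) < min(Right), so by the simplicity theorem the value is the simplest (earliest-born) number strictly between -1/4 and 11/2.
Integers 0 through 5 all lie strictly between -1/4 and 11/2.
Among integers, the simplest (lowest birthday = smallest |n|; 0 is born on day 0, +-n on day n) is 0.
No non-integer in the interval can be simpler: if x is a non-integer in the interval, then floor(x) or ceil(x) also lies in the interval (the interval contains an integer), and both are proper prefixes of x's sign expansion, i.e. born earlier. So the game value is 0.
Game value = 0

0


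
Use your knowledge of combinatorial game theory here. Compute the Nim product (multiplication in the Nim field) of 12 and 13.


Nim multiplication is bilinear over XOR: (u XOR v) * w = (u*w) XOR (v*w).
So we split each operand into its bit components and XOR the pairwise Nim products.
12 = 4 + 8 (as XOR of powers of 2).
13 = 1 + 4 + 8 (as XOR of powers of 2).
Using the standard Nim-product table on single bits:
  2*2 = 3,   2*4 = 8,   2*8 = 12,
  4*4 = 6,   4*8 = 11,  8*8 = 13,
and  1*x = x (identity), k*l = l*k (commutative).
Pairwise Nim products:
  4 * 1 = 4
  4 * 4 = 6
  4 * 8 = 11
  8 * 1 = 8
  8 * 4 = 11
  8 * 8 = 13
XOR them: 4 XOR 6 XOR 11 XOR 8 XOR 11 XOR 13 = 7.
Result: 12 * 13 = 7 (in Nim).

7


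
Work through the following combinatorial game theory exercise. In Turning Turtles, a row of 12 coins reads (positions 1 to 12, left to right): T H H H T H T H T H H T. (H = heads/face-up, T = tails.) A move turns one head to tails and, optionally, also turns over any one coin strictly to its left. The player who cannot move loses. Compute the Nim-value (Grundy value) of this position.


Coins: T H H H T H T H T H H T
Key fact: a single head at position k behaves exactly like a Nim heap of size k (turning it to T and optionally flipping a coin at j < k corresponds to moving the heap from k to j, or to 0), and heads combine as a disjunctive sum (two heads at the same place would cancel, matching j XOR j = 0). So the Nim-value is the XOR of the 1-indexed positions of the heads.
Face-up positions (1-indexed): [2, 3, 4, 6, 8, 10, 11]
XOR 0 with 2: 0 XOR 2 = 2
XOR 2 with 3: 2 XOR 3 = 1
XOR 1 with 4: 1 XOR 4 = 5
XOR 5 with 6: 5 XOR 6 = 3
XOR 3 with 8: 3 XOR 8 = 11
XOR 11 with 10: 11 XOR 10 = 1
XOR 1 with 11: 1 XOR 11 = 10
Nim-value = 10

10


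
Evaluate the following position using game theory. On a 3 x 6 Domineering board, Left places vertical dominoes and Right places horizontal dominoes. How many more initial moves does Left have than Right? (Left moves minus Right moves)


Board is 3 x 6 (rows x cols).
Left (vertical) placements: (rows-1) * cols = 2 * 6 = 12
Right (horizontal) placements: rows * (cols-1) = 3 * 5 = 15
Advantage = Left - Right = 12 - 15 = -3

-3


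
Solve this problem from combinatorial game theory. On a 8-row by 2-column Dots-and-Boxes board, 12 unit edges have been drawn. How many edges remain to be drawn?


Grid: 8 x 2 boxes, i.e. 9 rows and 3 columns of dots.
Horizontal edges: (rows + 1) * cols = 9 * 2 = 18
Vertical edges: rows * (cols + 1) = 8 * 3 = 24
Total edges: 18 + 24 = 42
Edges drawn: 12
Remaining: 42 - 12 = 30

30


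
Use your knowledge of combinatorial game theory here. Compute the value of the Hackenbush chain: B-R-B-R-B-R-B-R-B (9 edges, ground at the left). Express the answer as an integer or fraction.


Edges (from ground): B-R-B-R-B-R-B-R-B
By Berlekamp's sign-expansion rule, a Blue-Red Hackenbush stalk has the value of the surreal number whose sign sequence is the edge sequence with B -> + and R -> -.
Sign sequence: +-+-+-+-+
Trace the sign expansion in the surreal number tree, starting from 0:
Edge 1: B (sign +) -> bounds (0, +inf), value = 1
Edge 2: R (sign -) -> bounds (0, 1), value = 1/2
Edge 3: B (sign +) -> bounds (1/2, 1), value = 3/4
Edge 4: R (sign -) -> bounds (1/2, 3/4), value = 5/8
Edge 5: B (sign +) -> bounds (5/8, 3/4), value = 11/16
Edge 6: R (sign -) -> bounds (5/8, 11/16), value = 21/32
Edge 7: B (sign +) -> bounds (21/32, 11/16), value = 43/64
Edge 8: R (sign -) -> bounds (21/32, 43/64), value = 85/128
Edge 9: B (sign +) -> bounds (85/128, 43/64), value = 171/256
Game value = 171/256

171/256


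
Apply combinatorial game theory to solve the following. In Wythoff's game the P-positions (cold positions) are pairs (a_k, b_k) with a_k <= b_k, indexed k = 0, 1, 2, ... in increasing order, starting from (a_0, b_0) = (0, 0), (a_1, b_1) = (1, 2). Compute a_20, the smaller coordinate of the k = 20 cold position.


By Wythoff's theorem, a_k = floor(k * phi) and b_k = floor(k * phi^2) = a_k + k, where phi = (1 + sqrt(5))/2 is the golden ratio.
phi = (1 + sqrt(5))/2 = 1.618034
k = 20
k * phi = 20 * 1.618034 = 32.360680
a_20 = floor(k * phi) = 32

32


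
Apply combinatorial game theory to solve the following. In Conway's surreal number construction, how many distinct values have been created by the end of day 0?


Day 0: {|} = 0 is born. Count = 1.
Day n: the number of surreal numbers born by day n is 2^(n+1) - 1.
By day 0: 2^1 - 1 = 1
By day 0: 1 surreal numbers.

1


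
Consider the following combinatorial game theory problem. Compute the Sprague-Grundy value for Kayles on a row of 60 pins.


Kayles: a move removes 1 or 2 adjacent pins from a contiguous row.
Removing pins from a row of k leaves two independent rows (a, b) with a + b = k - 1 (one pin) or a + b = k - 2 (two pins); an end removal gives a = 0.
By Sprague-Grundy, G(k) = mex{ G(a) XOR G(b) } over all these splits. G(0) = 0.
G(1): splits (0,0):0^0=0 -> mex({0}) = 1
G(2): splits (0,1):0^1=1 (0,0):0^0=0 -> mex({0, 1}) = 2
G(3): splits (0,2):0^2=2 (1,1):1^1=0 (0,1):0^1=1 -> mex({0, 1, 2}) = 3
G(4): splits (0,3):0^3=3 (1,2):1^2=3 (0,2):0^2=2 (1,1):1^1=0 -> mex({0, 2, 3}) = 1
G(5): splits (0,4):0^1=1 (1,3):1^3=2 (2,2):2^2=0 (0,3):0^3=3 (1,2):1^2=3 -> mex({0, 1, 2, 3}) = 4
G(6) = mex({0, 1, 2, 4}) = 3
G(7) = mex({0, 1, 3, 4, 5}) = 2
G(8) = mex({0, 2, 3, 5, 6}) = 1
G(9) = mex({0, 1, 2, 3, 6, 7}) = 4
G(10) = mex({0, 1, 3, 4, 5, 7}) = 2
G(11) = mex({0, 1, 2, 3, 4, 5}) = 6
G(12) = mex({0, 1, 2, 3, 5, 6, 7}) = 4
G(13) = mex({0, 2, 3, 4, 6, 7}) = 1
G(14) = mex({0, 1, 4, 5, 6, 7}) = 2
G(15) = mex({0, 1, 2, 3, 4, 5, 6}) = 7
G(16) = mex({0, 2, 3, 5, 6, 7}) = 1
G(17) = mex({0, 1, 2, 3, 5, 6, 7}) = 4
G(18) = mex({0, 1, 2, 4, 5, 6}) = 3
G(19) = mex({0, 1, 3, 4, 5, 7}) = 2
G(20) = mex({0, 2, 3, 4, 5, 6, 7}) = 1
G(21) = mex({0, 1, 2, 3, 5, 6, 7}) = 4
G(22) = mex({0, 1, 2, 3, 4, 5, 7}) = 6
G(23) = mex({0, 1, 2, 3, 4, 5, 6}) = 7
G(24) = mex({0, 1, 2, 3, 5, 6, 7}) = 4
G(25) = mex({0, 2, 3, 4, 6, 7}) = 1
G(26) = mex({0, 1, 3, 4, 5, 6, 7}) = 2
G(27) = mex({0, 1, 2, 3, 4, 5, 6, 7}) = 8
G(28) = mex({0, 1, 2, 3, 4, 6, 7, 8}) = 5
G(29) = mex({0, 1, 2, 3, 5, 6, 7, 8, 9}) = 4
G(30) = mex({0, 1, 2, 3, 4, 5, 6, 9, 10}) = 7
G(31) = mex({0, 1, 3, 4, 5, 7, 10, 11}) = 2
G(32) = mex({0, 2, 3, 4, 5, 6, 7, 9, 11}) = 1
G(33) = mex({0, 1, 2, 3, 4, 5, 6, 7, 9, 12}) = 8
G(34) = mex({0, 1, 2, 3, 4, 5, 7, 8, 11, 12}) = 6
G(35) = mex({0, 1, 2, 3, 4, 5, 6, 8, 9, 10, 11}) = 7
G(36) = mex({0, 1, 2, 3, 5, 6, 7, 9, 10}) = 4
G(37) = mex({0, 2, 3, 4, 6, 7, 9, 10, 11, 12}) = 1
G(38) = mex({0, 1, 3, 4, 5, 6, 7, 9, 10, 11, 12}) = 2
G(39) = mex({0, 1, 2, 4, 5, 6, 7, 9, 10, 12, 14}) = 3
G(40) = mex({0, 2, 3, 4, 6, 7, 11, 12, 14}) = 1
G(41) = mex({0, 1, 2, 3, 5, 6, 7, 9, 10, 11, 12}) = 4
G(42) = mex({0, 1, 2, 3, 4, 5, 6, 9, 10}) = 7
G(43) = mex({0, 1, 3, 4, 5, 7, 9, 10, 12, 15}) = 2
G(44) = mex({0, 2, 3, 4, 5, 6, 7, 9, 10, 12, 15}) = 1
G(45) = mex({0, 1, 2, 3, 4, 5, 6, 7, 9, 10, 12, 14}) = 8
G(46) = mex({0, 1, 3, 4, 5, 7, 8, 11, 12, 14}) = 2
G(47) = mex({0, 1, 2, 3, 4, 5, 6, 8, 9, 10, 11, 12}) = 7
G(48) = mex({0, 1, 2, 3, 5, 6, 7, 9, 10}) = 4
G(49) = mex({0, 2, 3, 4, 6, 7, 9, 10, 11, 12, 15}) = 1
G(50) = mex({0, 1, 4, 5, 6, 7, 9, 11, 12, 14, 15}) = 2
G(51) = mex({0, 1, 2, 3, 4, 5, 6, 7, 9, 12, 14, 15}) = 8
G(52) = mex({0, 2, 3, 4, 5, 6, 7, 8, 11, 12, 15}) = 1
G(53) = mex({0, 1, 2, 3, 5, 6, 7, 8, 9, 10, 11, 12}) = 4
G(54) = mex({0, 1, 2, 3, 4, 5, 6, 9, 10}) = 7
G(55) = mex({0, 1, 3, 4, 5, 7, 9, 10, 11, 12}) = 2
G(56) = mex({0, 2, 3, 4, 5, 6, 7, 9, 10, 11, 12, 13, 14}) = 1
G(57) = mex({0, 1, 2, 3, 5, 6, 7, 9, 10, 12, 13, 14, 15}) = 4
G(58) = mex({0, 1, 3, 4, 5, 7, 11, 12, 14, 15}) = 2
G(59) = mex({0, 1, 2, 3, 4, 5, 6, 9, 10, 11, 12, 15}) = 7
G(60) = mex({0, 1, 2, 3, 5, 6, 7, 9, 10}) = 4
Therefore G(60) = 4.

4


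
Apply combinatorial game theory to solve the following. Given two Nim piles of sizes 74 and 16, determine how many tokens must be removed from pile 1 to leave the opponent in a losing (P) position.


Piles: 74 and 16
Current XOR: 74 XOR 16 = 90 (non-zero, so this is an N-position).
To make the XOR zero, we need to find a move that balances the piles.
For pile 1 (size 74): target = 74 XOR 90 = 16
We reduce pile 1 from 74 to 16.
Tokens removed: 74 - 16 = 58
Verification: 16 XOR 16 = 0

58


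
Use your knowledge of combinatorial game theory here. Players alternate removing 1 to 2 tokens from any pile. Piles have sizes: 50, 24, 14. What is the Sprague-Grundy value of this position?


Subtraction set: {1, 2}
For this subtraction set, G(n) = n mod 3 (period = max + 1 = 3).
Pile 1 (size 50): G(50) = 50 mod 3 = 2
Pile 2 (size 24): G(24) = 24 mod 3 = 0
Pile 3 (size 14): G(14) = 14 mod 3 = 2
Total Grundy value = XOR of all: 2 XOR 0 XOR 2 = 0

0


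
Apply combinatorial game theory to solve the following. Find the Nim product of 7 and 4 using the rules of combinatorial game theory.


Nim multiplication is bilinear over XOR: (u XOR v) * w = (u*w) XOR (v*w).
So we split each operand into its bit components and XOR the pairwise Nim products.
7 = 1 + 2 + 4 (as XOR of powers of 2).
4 = 4 (as XOR of powers of 2).
Using the standard Nim-product table on single bits:
  2*2 = 3,   2*4 = 8,   2*8 = 12,
  4*4 = 6,   4*8 = 11,  8*8 = 13,
and  1*x = x (identity), k*l = l*k (commutative).
Pairwise Nim products:
  1 * 4 = 4
  2 * 4 = 8
  4 * 4 = 6
XOR them: 4 XOR 8 XOR 6 = 10.
Result: 7 * 4 = 10 (in Nim).

10


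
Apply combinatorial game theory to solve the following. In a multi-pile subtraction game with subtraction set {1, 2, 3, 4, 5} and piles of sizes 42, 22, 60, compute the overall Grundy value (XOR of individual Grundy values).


Subtraction set: {1, 2, 3, 4, 5}
For this subtraction set, G(n) = n mod 6 (period = max + 1 = 6).
Pile 1 (size 42): G(42) = 42 mod 6 = 0
Pile 2 (size 22): G(22) = 22 mod 6 = 4
Pile 3 (size 60): G(60) = 60 mod 6 = 0
Total Grundy value = XOR of all: 0 XOR 4 XOR 0 = 4

4


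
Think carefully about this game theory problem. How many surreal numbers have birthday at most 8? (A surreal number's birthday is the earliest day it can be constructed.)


Day 0: {|} = 0 is born. Count = 1.
Day n: the number of surreal numbers born by day n is 2^(n+1) - 1.
By day 0: 2^1 - 1 = 1
By day 1: 2^2 - 1 = 3
By day 2: 2^3 - 1 = 7
By day 3: 2^4 - 1 = 15
By day 4: 2^5 - 1 = 31
By day 5: 2^6 - 1 = 63
By day 6: 2^7 - 1 = 127
By day 7: 2^8 - 1 = 255
By day 8: 2^9 - 1 = 511
By day 8: 511 surreal numbers.

511


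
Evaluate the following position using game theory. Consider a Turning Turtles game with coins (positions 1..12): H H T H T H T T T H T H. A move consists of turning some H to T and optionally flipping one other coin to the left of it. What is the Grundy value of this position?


Coins: H H T H T H T T T H T H
Key fact: a single head at position k behaves exactly like a Nim heap of size k (turning it to T and optionally flipping a coin at j < k corresponds to moving the heap from k to j, or to 0), and heads combine as a disjunctive sum (two heads at the same place would cancel, matching j XOR j = 0). So the Nim-value is the XOR of the 1-indexed positions of the heads.
Face-up positions (1-indexed): [1, 2, 4, 6, 10, 12]
XOR 0 with 1: 0 XOR 1 = 1
XOR 1 with 2: 1 XOR 2 = 3
XOR 3 with 4: 3 XOR 4 = 7
XOR 7 with 6: 7 XOR 6 = 1
XOR 1 with 10: 1 XOR 10 = 11
XOR 11 with 12: 11 XOR 12 = 7
Nim-value = 7

7


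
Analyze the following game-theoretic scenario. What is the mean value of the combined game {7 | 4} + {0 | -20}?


G1 = {7 | 4}, G2 = {0 | -20}
Each is a switch {a | b} with numbers a > b; its mean value is (a + b)/2, and mean value is additive over game sums: m(G1 + G2) = m(G1) + m(G2).
Mean of G1 = (7 + (4))/2 = 11/2 = 11/2
Mean of G2 = (0 + (-20))/2 = -20/2 = -10
Mean of G1 + G2 = 11/2 + -10 = -9/2

-9/2


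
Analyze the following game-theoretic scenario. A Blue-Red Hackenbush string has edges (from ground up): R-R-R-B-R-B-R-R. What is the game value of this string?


Edges (from ground): R-R-R-B-R-B-R-R
By Berlekamp's sign-expansion rule, a Blue-Red Hackenbush stalk has the value of the surreal number whose sign sequence is the edge sequence with B -> + and R -> -.
Sign sequence: ---+-+--
Trace the sign expansion in the surreal number tree, starting from 0:
Edge 1: R (sign -) -> bounds (-inf, 0), value = -1
Edge 2: R (sign -) -> bounds (-inf, -1), value = -2
Edge 3: R (sign -) -> bounds (-inf, -2), value = -3
Edge 4: B (sign +) -> bounds (-3, -2), value = -5/2
Edge 5: R (sign -) -> bounds (-3, -5/2), value = -11/4
Edge 6: B (sign +) -> bounds (-11/4, -5/2), value = -21/8
Edge 7: R (sign -) -> bounds (-11/4, -21/8), value = -43/16
Edge 8: R (sign -) -> bounds (-11/4, -43/16), value = -87/32
Game value = -87/32

-87/32


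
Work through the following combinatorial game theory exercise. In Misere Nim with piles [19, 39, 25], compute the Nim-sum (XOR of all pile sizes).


We need the XOR (exclusive or) of all pile sizes.
After XOR-ing pile 1 (size 19): 0 XOR 19 = 19
After XOR-ing pile 2 (size 39): 19 XOR 39 = 52
After XOR-ing pile 3 (size 25): 52 XOR 25 = 45
The Nim-value of this position is 45.

45


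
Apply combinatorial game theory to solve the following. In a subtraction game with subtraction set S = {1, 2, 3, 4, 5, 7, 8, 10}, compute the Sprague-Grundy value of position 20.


The subtraction set is S = {1, 2, 3, 4, 5, 7, 8, 10}.
G(k) = mex{ G(k - s) : s in S, s <= k }. We compute iteratively: G(0) = 0.
G(1) = mex({0}) = 1
G(2) = mex({0, 1}) = 2
G(3) = mex({0, 1, 2}) = 3
G(4) = mex({0, 1, 2, 3}) = 4
G(5) = mex({0, 1, 2, 3, 4}) = 5
G(6) = mex({1, 2, 3, 4, 5}) = 0
G(7) = mex({0, 2, 3, 4, 5}) = 1
G(8) = mex({0, 1, 3, 4, 5}) = 2
G(9) = mex({0, 1, 2, 4, 5}) = 3
G(10) = mex({0, 1, 2, 3, 5}) = 4
G(11) = mex({0, 1, 2, 3, 4}) = 5
G(12) = mex({1, 2, 3, 4, 5}) = 0
G(13) = mex({0, 2, 3, 4, 5}) = 1
G(14) = mex({0, 1, 3, 4, 5}) = 2
G(15) = mex({0, 1, 2, 4, 5}) = 3
Observe that G(6)..G(15) = 0, 1, 2, 3, 4, 5, 0, 1, 2, 3 repeats G(0)..G(9) = 0, 1, 2, 3, 4, 5, 0, 1, 2, 3.
For k >= max(S) = 10, G(k) is determined by the previous 10 values G(k-10)..G(k-1); a window of 10 consecutive values has recurred shifted by 6, so by induction G(k + 6) = G(k) for all k >= 0: the sequence is periodic from the start with period 6.
One period: G(0..5) = 0, 1, 2, 3, 4, 5.
20 mod 6 = 2, so G(20) = G(2) = 2.

2


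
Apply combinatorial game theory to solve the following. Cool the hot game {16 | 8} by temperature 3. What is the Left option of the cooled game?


Original game: {16 | 8} (a switch {a | b} with a > b).
Cooling by t (for t below the temperature (a - b)/2 = 4) taxes each move by t: {a | b} cooled by t is {a - t | b + t}.
Cooling amount: t = 3
Cooled Left option: 16 - 3 = 13
Cooled Right option: 8 + 3 = 11
Cooled game: {13 | 11}
Left option = 13

13


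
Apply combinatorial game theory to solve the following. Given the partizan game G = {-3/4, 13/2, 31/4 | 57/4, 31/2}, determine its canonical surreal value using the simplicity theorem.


Left options: {-3/4, 13/2, 31/4}, max = 31/4
Right options: {57/4, 31/2}, min = 57/4
All options are numbers and max(Left) < min(Right), so by the simplicity theorem the value is the simplest (earliest-born) number strictly between 31/4 and 57/4.
Integers 8 through 14 all lie strictly between 31/4 and 57/4.
Among integers, the simplest (lowest birthday = smallest |n|; 0 is born on day 0, +-n on day n) is 8.
No non-integer in the interval can be simpler: if x is a non-integer in the interval, then floor(x) or ceil(x) also lies in the interval (the interval contains an integer), and both are proper prefixes of x's sign expansion, i.e. born earlier. So the game value is 8.
Game value = 8

8


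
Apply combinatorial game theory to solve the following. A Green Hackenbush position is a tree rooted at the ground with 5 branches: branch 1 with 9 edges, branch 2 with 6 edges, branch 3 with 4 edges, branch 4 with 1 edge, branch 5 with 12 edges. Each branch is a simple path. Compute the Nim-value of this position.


The tree has 5 branches from the ground vertex.
In Green Hackenbush, the Nim-value of a simple path of length k is k.
Branch 1: length 9, Nim-value = 9
Branch 2: length 6, Nim-value = 6
Branch 3: length 4, Nim-value = 4
Branch 4: length 1, Nim-value = 1
Branch 5: length 12, Nim-value = 12
Total Nim-value = XOR of all branch values:
0 XOR 9 = 9
9 XOR 6 = 15
15 XOR 4 = 11
11 XOR 1 = 10
10 XOR 12 = 6
Nim-value of the tree = 6

6
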